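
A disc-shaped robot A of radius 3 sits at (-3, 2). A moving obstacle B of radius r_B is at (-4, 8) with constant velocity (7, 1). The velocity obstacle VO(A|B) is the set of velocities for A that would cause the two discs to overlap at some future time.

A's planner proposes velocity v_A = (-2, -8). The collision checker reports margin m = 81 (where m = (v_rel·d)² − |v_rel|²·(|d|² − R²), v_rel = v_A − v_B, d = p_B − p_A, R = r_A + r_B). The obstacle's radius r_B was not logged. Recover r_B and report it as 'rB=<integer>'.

m = 81
d = (-1, 6);  v_rel = (-9, -9),  |v_rel|² = 162
v_rel×d = (-9)·(6) − (-9)·(-1) = -63
since m = R²·162 − (-63)²:  R² = (3969 + 81) / 162 = 25
R = √25 = 5  ⇒  r_B = 5 − 3 = 2

rB=2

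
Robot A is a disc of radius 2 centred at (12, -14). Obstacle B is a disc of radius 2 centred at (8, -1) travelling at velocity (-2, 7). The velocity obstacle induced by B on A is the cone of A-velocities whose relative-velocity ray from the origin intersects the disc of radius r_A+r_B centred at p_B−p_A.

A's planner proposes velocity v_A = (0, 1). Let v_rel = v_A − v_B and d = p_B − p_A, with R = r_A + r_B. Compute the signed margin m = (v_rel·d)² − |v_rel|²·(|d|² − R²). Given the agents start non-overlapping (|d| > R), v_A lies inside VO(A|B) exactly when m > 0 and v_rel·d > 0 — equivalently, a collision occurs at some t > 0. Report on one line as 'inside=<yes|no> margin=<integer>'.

d = (-4, 13),  |d|² = 185;  R = 2+2 = 4,  c = 185−4² = 169
v_rel = (2, -6),  |v_rel|² = 40;  v_rel·d = (2)·(-4) + (-6)·(13) = -86
40·t² + 172·t + 169 = 0  ⇒  m = (-86)² − 40·169 = 636
m = 636 > 0,  v_rel·d = -86 < 0  ⇒  outside

inside=no margin=636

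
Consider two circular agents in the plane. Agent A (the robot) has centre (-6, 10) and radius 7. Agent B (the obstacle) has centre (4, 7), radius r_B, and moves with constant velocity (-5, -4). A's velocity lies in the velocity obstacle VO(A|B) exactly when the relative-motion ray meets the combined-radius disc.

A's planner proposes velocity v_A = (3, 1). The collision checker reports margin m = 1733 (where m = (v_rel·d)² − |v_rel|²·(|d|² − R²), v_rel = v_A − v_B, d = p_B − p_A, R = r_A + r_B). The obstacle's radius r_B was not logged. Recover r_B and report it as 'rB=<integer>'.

m = 1733
d = (10, -3);  v_rel = (8, 5),  |v_rel|² = 89
v_rel×d = (8)·(-3) − (5)·(10) = -74
since m = R²·89 − (-74)²:  R² = (5476 + 1733) / 89 = 81
R = √81 = 9  ⇒  r_B = 9 − 7 = 2

rB=2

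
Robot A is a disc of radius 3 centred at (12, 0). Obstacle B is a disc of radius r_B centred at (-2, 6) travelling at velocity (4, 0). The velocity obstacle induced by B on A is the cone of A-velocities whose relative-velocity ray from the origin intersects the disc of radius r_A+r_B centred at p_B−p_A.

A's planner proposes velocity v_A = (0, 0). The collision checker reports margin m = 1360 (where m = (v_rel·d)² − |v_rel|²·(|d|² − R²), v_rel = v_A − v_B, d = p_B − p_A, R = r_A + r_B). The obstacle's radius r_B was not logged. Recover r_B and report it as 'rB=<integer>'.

m = 1360
d = (-14, 6);  v_rel = (-4, 0),  |v_rel|² = 16
v_rel×d = (-4)·(6) − (0)·(-14) = -24
since m = R²·16 − (-24)²:  R² = (576 + 1360) / 16 = 121
R = √121 = 11  ⇒  r_B = 11 − 3 = 8

rB=8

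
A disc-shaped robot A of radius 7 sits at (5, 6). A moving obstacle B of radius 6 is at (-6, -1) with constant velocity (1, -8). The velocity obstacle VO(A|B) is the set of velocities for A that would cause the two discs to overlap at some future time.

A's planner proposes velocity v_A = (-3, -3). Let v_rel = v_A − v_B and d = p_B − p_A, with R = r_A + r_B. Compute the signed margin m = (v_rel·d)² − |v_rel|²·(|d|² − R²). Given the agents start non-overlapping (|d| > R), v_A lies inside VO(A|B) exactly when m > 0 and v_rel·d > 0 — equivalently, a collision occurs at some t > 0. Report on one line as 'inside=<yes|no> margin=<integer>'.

d = (-11, -7),  |d|² = 170;  R = 7+6 = 13,  c = 170−13² = 1
v_rel = (-4, 5),  |v_rel|² = 41;  v_rel·d = (-4)·(-11) + (5)·(-7) = 9
41·t² − 18·t + 1 = 0  ⇒  m = 9² − 41·1 = 40
m = 40 > 0,  v_rel·d = 9 > 0  ⇒  inside

inside=yes margin=40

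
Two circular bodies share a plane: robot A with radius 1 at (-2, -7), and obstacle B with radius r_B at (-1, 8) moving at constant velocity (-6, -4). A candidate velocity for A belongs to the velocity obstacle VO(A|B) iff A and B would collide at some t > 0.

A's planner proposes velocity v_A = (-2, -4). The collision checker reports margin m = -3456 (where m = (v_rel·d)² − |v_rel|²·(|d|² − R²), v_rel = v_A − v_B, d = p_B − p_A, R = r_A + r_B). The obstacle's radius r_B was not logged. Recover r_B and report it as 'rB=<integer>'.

m = -3456
d = (1, 15);  v_rel = (4, 0),  |v_rel|² = 16
v_rel×d = (4)·(15) − (0)·(1) = 60
since m = R²·16 − 60²:  R² = (3600 + -3456) / 16 = 9
R = √9 = 3  ⇒  r_B = 3 − 1 = 2

rB=2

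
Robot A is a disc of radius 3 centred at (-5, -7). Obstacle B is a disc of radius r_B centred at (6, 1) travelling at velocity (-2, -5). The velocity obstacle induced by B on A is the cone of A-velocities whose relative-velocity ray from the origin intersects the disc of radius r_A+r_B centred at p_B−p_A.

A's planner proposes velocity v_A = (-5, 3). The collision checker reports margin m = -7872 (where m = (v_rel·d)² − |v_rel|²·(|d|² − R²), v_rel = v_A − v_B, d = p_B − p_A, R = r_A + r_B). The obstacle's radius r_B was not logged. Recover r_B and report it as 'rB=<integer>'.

m = -7872
d = (11, 8);  v_rel = (-3, 8),  |v_rel|² = 73
v_rel×d = (-3)·(8) − (8)·(11) = -112
since m = R²·73 − (-112)²:  R² = (12544 + -7872) / 73 = 64
R = √64 = 8  ⇒  r_B = 8 − 3 = 5

rB=5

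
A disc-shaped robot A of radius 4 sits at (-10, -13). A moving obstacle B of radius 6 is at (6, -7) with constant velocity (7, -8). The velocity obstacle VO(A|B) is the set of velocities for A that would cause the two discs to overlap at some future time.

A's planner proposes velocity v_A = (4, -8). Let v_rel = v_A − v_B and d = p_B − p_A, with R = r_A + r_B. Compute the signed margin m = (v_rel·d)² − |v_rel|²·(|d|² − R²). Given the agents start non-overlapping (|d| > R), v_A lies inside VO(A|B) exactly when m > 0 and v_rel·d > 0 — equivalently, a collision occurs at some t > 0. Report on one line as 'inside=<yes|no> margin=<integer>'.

d = (16, 6),  |d|² = 292;  R = 4+6 = 10,  c = 292−10² = 192
v_rel = (-3, 0),  |v_rel|² = 9;  v_rel·d = (-3)·(16) + (0)·(6) = -48
9·t² + 96·t + 192 = 0  ⇒  m = (-48)² − 9·192 = 576
m = 576 > 0,  v_rel·d = -48 < 0  ⇒  outside

inside=no margin=576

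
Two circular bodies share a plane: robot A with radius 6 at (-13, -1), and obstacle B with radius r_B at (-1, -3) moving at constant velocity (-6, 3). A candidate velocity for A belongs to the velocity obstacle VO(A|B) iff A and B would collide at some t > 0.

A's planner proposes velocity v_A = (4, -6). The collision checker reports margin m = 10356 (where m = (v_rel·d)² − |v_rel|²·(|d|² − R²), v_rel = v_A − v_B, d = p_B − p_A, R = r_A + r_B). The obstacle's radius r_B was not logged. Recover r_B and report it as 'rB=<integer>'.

m = 10356
d = (12, -2);  v_rel = (10, -9),  |v_rel|² = 181
v_rel×d = (10)·(-2) − (-9)·(12) = 88
since m = R²·181 − 88²:  R² = (7744 + 10356) / 181 = 100
R = √100 = 10  ⇒  r_B = 10 − 6 = 4

rB=4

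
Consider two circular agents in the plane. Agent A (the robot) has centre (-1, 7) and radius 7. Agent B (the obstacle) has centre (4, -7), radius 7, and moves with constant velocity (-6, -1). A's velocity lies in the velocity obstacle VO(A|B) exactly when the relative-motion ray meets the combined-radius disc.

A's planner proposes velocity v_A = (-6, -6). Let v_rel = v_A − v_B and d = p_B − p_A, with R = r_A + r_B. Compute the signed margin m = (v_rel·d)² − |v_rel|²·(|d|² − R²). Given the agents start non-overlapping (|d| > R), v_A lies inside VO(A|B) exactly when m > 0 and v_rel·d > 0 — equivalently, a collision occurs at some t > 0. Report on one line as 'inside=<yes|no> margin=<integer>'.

d = (5, -14),  |d|² = 221;  R = 7+7 = 14,  c = 221−14² = 25
v_rel = (0, -5),  |v_rel|² = 25;  v_rel·d = (0)·(5) + (-5)·(-14) = 70
25·t² − 140·t + 25 = 0  ⇒  m = 70² − 25·25 = 4275
m = 4275 > 0,  v_rel·d = 70 > 0  ⇒  inside

inside=yes margin=4275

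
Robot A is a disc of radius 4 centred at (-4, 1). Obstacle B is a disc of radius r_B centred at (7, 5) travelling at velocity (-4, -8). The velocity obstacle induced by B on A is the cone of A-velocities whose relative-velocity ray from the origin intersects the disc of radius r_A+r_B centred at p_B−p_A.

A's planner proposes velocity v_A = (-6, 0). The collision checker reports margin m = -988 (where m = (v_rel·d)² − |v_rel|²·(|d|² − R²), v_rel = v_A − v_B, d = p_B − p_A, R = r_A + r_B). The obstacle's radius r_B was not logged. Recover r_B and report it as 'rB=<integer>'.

m = -988
d = (11, 4);  v_rel = (-2, 8),  |v_rel|² = 68
v_rel×d = (-2)·(4) − (8)·(11) = -96
since m = R²·68 − (-96)²:  R² = (9216 + -988) / 68 = 121
R = √121 = 11  ⇒  r_B = 11 − 4 = 7

rB=7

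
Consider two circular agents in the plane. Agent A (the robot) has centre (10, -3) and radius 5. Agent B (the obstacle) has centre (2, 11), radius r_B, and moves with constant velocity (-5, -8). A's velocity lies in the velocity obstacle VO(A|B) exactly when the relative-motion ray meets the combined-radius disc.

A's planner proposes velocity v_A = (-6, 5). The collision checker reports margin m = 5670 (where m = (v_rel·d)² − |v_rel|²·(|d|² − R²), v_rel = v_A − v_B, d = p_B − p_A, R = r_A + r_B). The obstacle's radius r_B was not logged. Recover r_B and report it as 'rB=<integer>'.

m = 5670
d = (-8, 14);  v_rel = (-1, 13),  |v_rel|² = 170
v_rel×d = (-1)·(14) − (13)·(-8) = 90
since m = R²·170 − 90²:  R² = (8100 + 5670) / 170 = 81
R = √81 = 9  ⇒  r_B = 9 − 5 = 4

rB=4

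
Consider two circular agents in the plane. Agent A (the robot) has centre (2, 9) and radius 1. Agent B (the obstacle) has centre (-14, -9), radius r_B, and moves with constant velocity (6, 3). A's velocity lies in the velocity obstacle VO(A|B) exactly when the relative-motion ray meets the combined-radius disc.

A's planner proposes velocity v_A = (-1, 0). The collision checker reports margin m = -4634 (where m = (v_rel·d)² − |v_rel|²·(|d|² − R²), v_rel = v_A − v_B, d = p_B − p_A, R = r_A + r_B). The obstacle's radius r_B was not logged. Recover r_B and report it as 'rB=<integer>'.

m = -4634
d = (-16, -18);  v_rel = (-7, -3),  |v_rel|² = 58
v_rel×d = (-7)·(-18) − (-3)·(-16) = 78
since m = R²·58 − 78²:  R² = (6084 + -4634) / 58 = 25
R = √25 = 5  ⇒  r_B = 5 − 1 = 4

rB=4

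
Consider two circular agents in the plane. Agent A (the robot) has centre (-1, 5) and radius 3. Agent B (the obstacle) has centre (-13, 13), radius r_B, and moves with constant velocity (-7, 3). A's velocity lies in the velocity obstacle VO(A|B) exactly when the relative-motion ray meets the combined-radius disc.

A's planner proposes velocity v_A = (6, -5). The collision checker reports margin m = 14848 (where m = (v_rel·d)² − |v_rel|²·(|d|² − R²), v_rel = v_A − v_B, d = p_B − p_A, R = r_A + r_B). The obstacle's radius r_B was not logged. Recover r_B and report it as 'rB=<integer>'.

m = 14848
d = (-12, 8);  v_rel = (13, -8),  |v_rel|² = 233
v_rel×d = (13)·(8) − (-8)·(-12) = 8
since m = R²·233 − 8²:  R² = (64 + 14848) / 233 = 64
R = √64 = 8  ⇒  r_B = 8 − 3 = 5

rB=5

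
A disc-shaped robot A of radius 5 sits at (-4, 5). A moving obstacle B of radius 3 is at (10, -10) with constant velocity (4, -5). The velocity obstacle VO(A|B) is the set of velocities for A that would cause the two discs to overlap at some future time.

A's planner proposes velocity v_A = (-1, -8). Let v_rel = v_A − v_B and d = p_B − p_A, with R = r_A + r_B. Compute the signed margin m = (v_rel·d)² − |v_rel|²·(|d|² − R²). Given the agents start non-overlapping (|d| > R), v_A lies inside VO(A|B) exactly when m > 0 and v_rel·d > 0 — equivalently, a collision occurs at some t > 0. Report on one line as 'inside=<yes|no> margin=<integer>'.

d = (14, -15),  |d|² = 421;  R = 5+3 = 8,  c = 421−8² = 357
v_rel = (-5, -3),  |v_rel|² = 34;  v_rel·d = (-5)·(14) + (-3)·(-15) = -25
34·t² + 50·t + 357 = 0  ⇒  m = (-25)² − 34·357 = -11513
m = -11513 < 0,  v_rel·d = -25 < 0  ⇒  outside

inside=no margin=-11513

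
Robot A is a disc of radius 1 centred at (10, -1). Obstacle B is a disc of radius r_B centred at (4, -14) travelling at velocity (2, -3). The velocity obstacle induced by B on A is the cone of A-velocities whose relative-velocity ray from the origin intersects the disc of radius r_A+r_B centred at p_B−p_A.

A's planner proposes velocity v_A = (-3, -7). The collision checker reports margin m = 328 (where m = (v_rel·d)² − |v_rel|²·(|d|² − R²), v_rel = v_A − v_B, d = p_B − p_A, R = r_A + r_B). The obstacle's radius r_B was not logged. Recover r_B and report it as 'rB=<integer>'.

m = 328
d = (-6, -13);  v_rel = (-5, -4),  |v_rel|² = 41
v_rel×d = (-5)·(-13) − (-4)·(-6) = 41
since m = R²·41 − 41²:  R² = (1681 + 328) / 41 = 49
R = √49 = 7  ⇒  r_B = 7 − 1 = 6

rB=6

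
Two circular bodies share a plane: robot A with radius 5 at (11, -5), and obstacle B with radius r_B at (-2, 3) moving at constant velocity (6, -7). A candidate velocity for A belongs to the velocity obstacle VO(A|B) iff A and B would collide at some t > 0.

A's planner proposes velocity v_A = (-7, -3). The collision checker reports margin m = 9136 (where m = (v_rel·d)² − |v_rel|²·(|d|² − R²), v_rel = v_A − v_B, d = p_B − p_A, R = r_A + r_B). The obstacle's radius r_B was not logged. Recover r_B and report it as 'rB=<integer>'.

m = 9136
d = (-13, 8);  v_rel = (-13, 4),  |v_rel|² = 185
v_rel×d = (-13)·(8) − (4)·(-13) = -52
since m = R²·185 − (-52)²:  R² = (2704 + 9136) / 185 = 64
R = √64 = 8  ⇒  r_B = 8 − 5 = 3

rB=3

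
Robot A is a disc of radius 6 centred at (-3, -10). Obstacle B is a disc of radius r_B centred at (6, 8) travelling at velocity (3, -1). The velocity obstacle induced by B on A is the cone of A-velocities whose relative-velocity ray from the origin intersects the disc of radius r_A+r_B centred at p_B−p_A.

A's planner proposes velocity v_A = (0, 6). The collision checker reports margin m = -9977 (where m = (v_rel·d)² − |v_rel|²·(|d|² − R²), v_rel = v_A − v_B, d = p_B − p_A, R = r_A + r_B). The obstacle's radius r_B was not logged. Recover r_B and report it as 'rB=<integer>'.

m = -9977
d = (9, 18);  v_rel = (-3, 7),  |v_rel|² = 58
v_rel×d = (-3)·(18) − (7)·(9) = -117
since m = R²·58 − (-117)²:  R² = (13689 + -9977) / 58 = 64
R = √64 = 8  ⇒  r_B = 8 − 6 = 2

rB=2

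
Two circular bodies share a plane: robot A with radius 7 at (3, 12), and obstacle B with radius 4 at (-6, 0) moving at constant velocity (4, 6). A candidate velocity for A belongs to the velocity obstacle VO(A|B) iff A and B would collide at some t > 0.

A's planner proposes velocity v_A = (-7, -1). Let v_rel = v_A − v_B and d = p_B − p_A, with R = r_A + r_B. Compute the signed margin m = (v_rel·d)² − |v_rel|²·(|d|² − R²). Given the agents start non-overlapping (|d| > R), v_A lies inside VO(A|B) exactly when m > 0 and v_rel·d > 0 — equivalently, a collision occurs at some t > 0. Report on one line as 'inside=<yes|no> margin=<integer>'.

d = (-9, -12),  |d|² = 225;  R = 7+4 = 11,  c = 225−11² = 104
v_rel = (-11, -7),  |v_rel|² = 170;  v_rel·d = (-11)·(-9) + (-7)·(-12) = 183
170·t² − 366·t + 104 = 0  ⇒  m = 183² − 170·104 = 15809
m = 15809 > 0,  v_rel·d = 183 > 0  ⇒  inside

inside=yes margin=15809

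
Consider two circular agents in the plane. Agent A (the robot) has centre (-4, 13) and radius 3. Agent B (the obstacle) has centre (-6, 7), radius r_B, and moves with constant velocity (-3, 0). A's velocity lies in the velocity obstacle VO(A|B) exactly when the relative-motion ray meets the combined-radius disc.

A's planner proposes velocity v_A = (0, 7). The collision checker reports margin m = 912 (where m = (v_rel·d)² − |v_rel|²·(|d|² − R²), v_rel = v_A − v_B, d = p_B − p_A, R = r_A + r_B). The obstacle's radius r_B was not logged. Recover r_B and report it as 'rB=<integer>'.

m = 912
d = (-2, -6);  v_rel = (3, 7),  |v_rel|² = 58
v_rel×d = (3)·(-6) − (7)·(-2) = -4
since m = R²·58 − (-4)²:  R² = (16 + 912) / 58 = 16
R = √16 = 4  ⇒  r_B = 4 − 3 = 1

rB=1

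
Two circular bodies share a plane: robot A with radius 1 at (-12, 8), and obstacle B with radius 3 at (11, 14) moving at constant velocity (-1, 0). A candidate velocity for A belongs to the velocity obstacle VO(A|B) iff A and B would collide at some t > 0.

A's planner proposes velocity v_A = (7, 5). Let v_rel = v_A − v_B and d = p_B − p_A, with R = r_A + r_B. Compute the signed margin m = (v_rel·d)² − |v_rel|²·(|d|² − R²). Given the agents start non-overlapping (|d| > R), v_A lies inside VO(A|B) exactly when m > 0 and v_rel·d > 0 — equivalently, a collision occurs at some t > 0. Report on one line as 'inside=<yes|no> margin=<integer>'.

d = (23, 6),  |d|² = 565;  R = 1+3 = 4,  c = 565−4² = 549
v_rel = (8, 5),  |v_rel|² = 89;  v_rel·d = (8)·(23) + (5)·(6) = 214
89·t² − 428·t + 549 = 0  ⇒  m = 214² − 89·549 = -3065
m = -3065 < 0,  v_rel·d = 214 > 0  ⇒  outside

inside=no margin=-3065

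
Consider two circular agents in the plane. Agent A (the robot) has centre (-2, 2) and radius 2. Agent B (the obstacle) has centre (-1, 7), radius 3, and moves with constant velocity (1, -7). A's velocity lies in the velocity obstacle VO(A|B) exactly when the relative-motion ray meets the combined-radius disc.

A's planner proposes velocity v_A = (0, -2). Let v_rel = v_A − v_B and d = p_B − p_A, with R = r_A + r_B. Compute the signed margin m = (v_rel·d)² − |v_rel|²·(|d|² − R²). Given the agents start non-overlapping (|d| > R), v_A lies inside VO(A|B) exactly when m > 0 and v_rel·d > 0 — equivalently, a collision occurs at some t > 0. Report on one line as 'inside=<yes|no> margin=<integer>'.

d = (1, 5),  |d|² = 26;  R = 2+3 = 5,  c = 26−5² = 1
v_rel = (-1, 5),  |v_rel|² = 26;  v_rel·d = (-1)·(1) + (5)·(5) = 24
26·t² − 48·t + 1 = 0  ⇒  m = 24² − 26·1 = 550
m = 550 > 0,  v_rel·d = 24 > 0  ⇒  inside

inside=yes margin=550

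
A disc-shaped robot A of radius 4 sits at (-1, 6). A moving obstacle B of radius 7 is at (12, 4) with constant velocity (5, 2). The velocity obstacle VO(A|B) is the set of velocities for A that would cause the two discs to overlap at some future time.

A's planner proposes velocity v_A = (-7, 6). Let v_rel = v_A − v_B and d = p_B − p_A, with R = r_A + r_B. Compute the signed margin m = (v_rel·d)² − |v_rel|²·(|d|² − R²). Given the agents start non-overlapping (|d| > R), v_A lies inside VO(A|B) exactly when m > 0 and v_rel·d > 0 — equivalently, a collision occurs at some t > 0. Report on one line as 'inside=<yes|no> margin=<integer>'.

d = (13, -2),  |d|² = 173;  R = 4+7 = 11,  c = 173−11² = 52
v_rel = (-12, 4),  |v_rel|² = 160;  v_rel·d = (-12)·(13) + (4)·(-2) = -164
160·t² + 328·t + 52 = 0  ⇒  m = (-164)² − 160·52 = 18576
m = 18576 > 0,  v_rel·d = -164 < 0  ⇒  outside

inside=no margin=18576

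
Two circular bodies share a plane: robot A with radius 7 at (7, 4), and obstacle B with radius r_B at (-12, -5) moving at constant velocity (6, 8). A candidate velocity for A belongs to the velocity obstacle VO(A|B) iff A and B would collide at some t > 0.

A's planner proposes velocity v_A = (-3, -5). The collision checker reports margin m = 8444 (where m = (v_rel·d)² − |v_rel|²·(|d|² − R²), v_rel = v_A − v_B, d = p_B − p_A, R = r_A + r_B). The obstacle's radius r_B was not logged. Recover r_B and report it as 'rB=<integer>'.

m = 8444
d = (-19, -9);  v_rel = (-9, -13),  |v_rel|² = 250
v_rel×d = (-9)·(-9) − (-13)·(-19) = -166
since m = R²·250 − (-166)²:  R² = (27556 + 8444) / 250 = 144
R = √144 = 12  ⇒  r_B = 12 − 7 = 5

rB=5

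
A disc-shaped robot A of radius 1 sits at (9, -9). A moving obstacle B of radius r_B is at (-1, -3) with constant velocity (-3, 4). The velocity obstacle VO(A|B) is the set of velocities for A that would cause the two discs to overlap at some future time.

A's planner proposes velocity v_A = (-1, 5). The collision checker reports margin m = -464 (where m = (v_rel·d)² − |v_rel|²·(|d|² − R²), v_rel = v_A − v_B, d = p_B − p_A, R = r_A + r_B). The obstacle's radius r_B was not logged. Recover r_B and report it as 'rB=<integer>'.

m = -464
d = (-10, 6);  v_rel = (2, 1),  |v_rel|² = 5
v_rel×d = (2)·(6) − (1)·(-10) = 22
since m = R²·5 − 22²:  R² = (484 + -464) / 5 = 4
R = √4 = 2  ⇒  r_B = 2 − 1 = 1

rB=1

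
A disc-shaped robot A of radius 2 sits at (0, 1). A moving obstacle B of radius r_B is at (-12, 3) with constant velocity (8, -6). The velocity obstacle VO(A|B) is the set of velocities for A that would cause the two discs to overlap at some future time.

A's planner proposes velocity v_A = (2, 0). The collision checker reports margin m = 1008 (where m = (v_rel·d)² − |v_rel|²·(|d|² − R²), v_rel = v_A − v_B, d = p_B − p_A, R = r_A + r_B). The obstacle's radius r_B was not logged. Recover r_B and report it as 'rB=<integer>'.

m = 1008
d = (-12, 2);  v_rel = (-6, 6),  |v_rel|² = 72
v_rel×d = (-6)·(2) − (6)·(-12) = 60
since m = R²·72 − 60²:  R² = (3600 + 1008) / 72 = 64
R = √64 = 8  ⇒  r_B = 8 − 2 = 6

rB=6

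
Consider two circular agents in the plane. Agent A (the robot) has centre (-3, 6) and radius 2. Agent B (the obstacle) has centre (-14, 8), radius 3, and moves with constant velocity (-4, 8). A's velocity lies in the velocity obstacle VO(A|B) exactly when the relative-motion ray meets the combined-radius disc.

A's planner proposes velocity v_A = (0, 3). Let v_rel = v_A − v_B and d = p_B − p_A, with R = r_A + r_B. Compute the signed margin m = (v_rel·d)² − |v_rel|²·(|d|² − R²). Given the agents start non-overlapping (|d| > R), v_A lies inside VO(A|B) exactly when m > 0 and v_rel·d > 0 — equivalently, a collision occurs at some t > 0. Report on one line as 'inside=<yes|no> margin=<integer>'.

d = (-11, 2),  |d|² = 125;  R = 2+3 = 5,  c = 125−5² = 100
v_rel = (4, -5),  |v_rel|² = 41;  v_rel·d = (4)·(-11) + (-5)·(2) = -54
41·t² + 108·t + 100 = 0  ⇒  m = (-54)² − 41·100 = -1184
m = -1184 < 0,  v_rel·d = -54 < 0  ⇒  outside

inside=no margin=-1184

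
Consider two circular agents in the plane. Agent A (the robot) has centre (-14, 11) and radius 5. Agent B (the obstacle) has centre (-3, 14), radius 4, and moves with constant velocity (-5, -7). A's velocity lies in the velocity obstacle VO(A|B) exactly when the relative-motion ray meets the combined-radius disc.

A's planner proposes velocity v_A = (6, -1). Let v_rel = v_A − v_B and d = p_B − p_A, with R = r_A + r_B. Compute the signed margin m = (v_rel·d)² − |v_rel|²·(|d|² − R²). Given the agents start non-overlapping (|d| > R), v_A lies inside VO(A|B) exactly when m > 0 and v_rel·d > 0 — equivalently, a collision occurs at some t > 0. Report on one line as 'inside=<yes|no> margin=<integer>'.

d = (11, 3),  |d|² = 130;  R = 5+4 = 9,  c = 130−9² = 49
v_rel = (11, 6),  |v_rel|² = 157;  v_rel·d = (11)·(11) + (6)·(3) = 139
157·t² − 278·t + 49 = 0  ⇒  m = 139² − 157·49 = 11628
m = 11628 > 0,  v_rel·d = 139 > 0  ⇒  inside

inside=yes margin=11628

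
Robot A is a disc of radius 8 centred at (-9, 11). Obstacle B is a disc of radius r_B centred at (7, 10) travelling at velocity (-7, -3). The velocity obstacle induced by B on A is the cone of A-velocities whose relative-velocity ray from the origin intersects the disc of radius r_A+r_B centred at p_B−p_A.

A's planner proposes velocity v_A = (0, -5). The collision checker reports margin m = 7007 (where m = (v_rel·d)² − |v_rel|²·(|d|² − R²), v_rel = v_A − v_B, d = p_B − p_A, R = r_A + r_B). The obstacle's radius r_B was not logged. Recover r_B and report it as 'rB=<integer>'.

m = 7007
d = (16, -1);  v_rel = (7, -2),  |v_rel|² = 53
v_rel×d = (7)·(-1) − (-2)·(16) = 25
since m = R²·53 − 25²:  R² = (625 + 7007) / 53 = 144
R = √144 = 12  ⇒  r_B = 12 − 8 = 4

rB=4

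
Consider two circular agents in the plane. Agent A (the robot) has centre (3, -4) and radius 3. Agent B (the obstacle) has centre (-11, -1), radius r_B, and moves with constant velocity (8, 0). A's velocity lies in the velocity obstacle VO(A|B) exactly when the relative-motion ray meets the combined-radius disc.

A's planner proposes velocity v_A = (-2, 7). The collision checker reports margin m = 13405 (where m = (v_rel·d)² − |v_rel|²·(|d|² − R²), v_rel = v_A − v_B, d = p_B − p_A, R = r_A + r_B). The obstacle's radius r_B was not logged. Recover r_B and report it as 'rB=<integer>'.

m = 13405
d = (-14, 3);  v_rel = (-10, 7),  |v_rel|² = 149
v_rel×d = (-10)·(3) − (7)·(-14) = 68
since m = R²·149 − 68²:  R² = (4624 + 13405) / 149 = 121
R = √121 = 11  ⇒  r_B = 11 − 3 = 8

rB=8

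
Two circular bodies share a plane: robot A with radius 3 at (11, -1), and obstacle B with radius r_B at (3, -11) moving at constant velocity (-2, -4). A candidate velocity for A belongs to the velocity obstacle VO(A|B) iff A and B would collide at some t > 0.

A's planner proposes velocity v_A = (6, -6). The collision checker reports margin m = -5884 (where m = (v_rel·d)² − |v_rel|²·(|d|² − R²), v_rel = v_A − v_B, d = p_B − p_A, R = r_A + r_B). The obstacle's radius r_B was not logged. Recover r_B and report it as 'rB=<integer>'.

m = -5884
d = (-8, -10);  v_rel = (8, -2),  |v_rel|² = 68
v_rel×d = (8)·(-10) − (-2)·(-8) = -96
since m = R²·68 − (-96)²:  R² = (9216 + -5884) / 68 = 49
R = √49 = 7  ⇒  r_B = 7 − 3 = 4

rB=4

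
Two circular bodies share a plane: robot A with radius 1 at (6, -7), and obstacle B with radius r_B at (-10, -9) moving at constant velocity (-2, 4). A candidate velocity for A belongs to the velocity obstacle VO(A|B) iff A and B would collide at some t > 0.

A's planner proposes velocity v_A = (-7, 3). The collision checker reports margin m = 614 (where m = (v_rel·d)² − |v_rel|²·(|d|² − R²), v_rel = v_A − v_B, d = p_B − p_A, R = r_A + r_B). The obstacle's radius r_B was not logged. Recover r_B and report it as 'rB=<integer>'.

m = 614
d = (-16, -2);  v_rel = (-5, -1),  |v_rel|² = 26
v_rel×d = (-5)·(-2) − (-1)·(-16) = -6
since m = R²·26 − (-6)²:  R² = (36 + 614) / 26 = 25
R = √25 = 5  ⇒  r_B = 5 − 1 = 4

rB=4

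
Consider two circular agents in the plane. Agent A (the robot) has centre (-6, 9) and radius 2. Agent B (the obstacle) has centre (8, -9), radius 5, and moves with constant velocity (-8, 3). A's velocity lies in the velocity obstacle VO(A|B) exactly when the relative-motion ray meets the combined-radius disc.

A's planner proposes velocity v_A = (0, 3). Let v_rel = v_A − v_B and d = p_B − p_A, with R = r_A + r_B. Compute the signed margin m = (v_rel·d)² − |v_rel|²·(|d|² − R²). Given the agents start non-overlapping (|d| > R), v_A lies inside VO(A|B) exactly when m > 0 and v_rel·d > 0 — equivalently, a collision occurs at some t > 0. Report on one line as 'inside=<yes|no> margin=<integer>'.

d = (14, -18),  |d|² = 520;  R = 2+5 = 7,  c = 520−7² = 471
v_rel = (8, 0),  |v_rel|² = 64;  v_rel·d = (8)·(14) + (0)·(-18) = 112
64·t² − 224·t + 471 = 0  ⇒  m = 112² − 64·471 = -17600
m = -17600 < 0,  v_rel·d = 112 > 0  ⇒  outside

inside=no margin=-17600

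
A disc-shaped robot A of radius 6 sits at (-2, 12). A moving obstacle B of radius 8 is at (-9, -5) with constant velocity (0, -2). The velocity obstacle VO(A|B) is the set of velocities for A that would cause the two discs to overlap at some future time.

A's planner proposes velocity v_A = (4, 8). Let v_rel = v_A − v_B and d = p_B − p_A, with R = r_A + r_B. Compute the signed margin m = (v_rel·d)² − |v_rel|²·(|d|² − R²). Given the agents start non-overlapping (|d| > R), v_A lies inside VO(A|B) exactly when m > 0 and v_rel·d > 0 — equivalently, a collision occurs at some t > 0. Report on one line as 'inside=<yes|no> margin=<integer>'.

d = (-7, -17),  |d|² = 338;  R = 6+8 = 14,  c = 338−14² = 142
v_rel = (4, 10),  |v_rel|² = 116;  v_rel·d = (4)·(-7) + (10)·(-17) = -198
116·t² + 396·t + 142 = 0  ⇒  m = (-198)² − 116·142 = 22732
m = 22732 > 0,  v_rel·d = -198 < 0  ⇒  outside

inside=no margin=22732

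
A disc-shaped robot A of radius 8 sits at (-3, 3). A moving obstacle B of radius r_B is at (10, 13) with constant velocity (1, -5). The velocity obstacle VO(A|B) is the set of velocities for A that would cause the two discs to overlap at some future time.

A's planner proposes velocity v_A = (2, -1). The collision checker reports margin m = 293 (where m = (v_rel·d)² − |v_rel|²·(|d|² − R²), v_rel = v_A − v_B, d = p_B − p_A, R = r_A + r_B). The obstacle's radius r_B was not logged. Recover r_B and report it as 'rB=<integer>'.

m = 293
d = (13, 10);  v_rel = (1, 4),  |v_rel|² = 17
v_rel×d = (1)·(10) − (4)·(13) = -42
since m = R²·17 − (-42)²:  R² = (1764 + 293) / 17 = 121
R = √121 = 11  ⇒  r_B = 11 − 8 = 3

rB=3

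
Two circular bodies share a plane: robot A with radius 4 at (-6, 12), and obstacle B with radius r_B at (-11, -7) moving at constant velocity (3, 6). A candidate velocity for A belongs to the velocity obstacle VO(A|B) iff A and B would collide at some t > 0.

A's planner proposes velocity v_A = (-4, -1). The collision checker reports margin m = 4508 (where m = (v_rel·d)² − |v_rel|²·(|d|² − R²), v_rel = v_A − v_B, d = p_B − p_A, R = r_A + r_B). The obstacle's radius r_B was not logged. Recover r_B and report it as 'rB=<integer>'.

m = 4508
d = (-5, -19);  v_rel = (-7, -7),  |v_rel|² = 98
v_rel×d = (-7)·(-19) − (-7)·(-5) = 98
since m = R²·98 − 98²:  R² = (9604 + 4508) / 98 = 144
R = √144 = 12  ⇒  r_B = 12 − 4 = 8

rB=8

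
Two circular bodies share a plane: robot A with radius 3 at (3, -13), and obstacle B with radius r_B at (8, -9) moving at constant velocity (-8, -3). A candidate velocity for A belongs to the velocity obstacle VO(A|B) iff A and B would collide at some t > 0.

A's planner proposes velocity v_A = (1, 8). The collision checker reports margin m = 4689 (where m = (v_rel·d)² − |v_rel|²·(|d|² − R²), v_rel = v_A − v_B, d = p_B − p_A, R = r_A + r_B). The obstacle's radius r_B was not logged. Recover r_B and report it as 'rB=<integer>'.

m = 4689
d = (5, 4);  v_rel = (9, 11),  |v_rel|² = 202
v_rel×d = (9)·(4) − (11)·(5) = -19
since m = R²·202 − (-19)²:  R² = (361 + 4689) / 202 = 25
R = √25 = 5  ⇒  r_B = 5 − 3 = 2

rB=2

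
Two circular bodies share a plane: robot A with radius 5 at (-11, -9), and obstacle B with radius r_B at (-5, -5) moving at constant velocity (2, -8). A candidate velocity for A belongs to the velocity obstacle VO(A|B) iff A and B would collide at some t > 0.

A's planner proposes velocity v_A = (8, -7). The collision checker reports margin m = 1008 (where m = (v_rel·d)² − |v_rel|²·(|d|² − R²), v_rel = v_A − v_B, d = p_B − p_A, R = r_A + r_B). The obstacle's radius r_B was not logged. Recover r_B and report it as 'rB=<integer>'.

m = 1008
d = (6, 4);  v_rel = (6, 1),  |v_rel|² = 37
v_rel×d = (6)·(4) − (1)·(6) = 18
since m = R²·37 − 18²:  R² = (324 + 1008) / 37 = 36
R = √36 = 6  ⇒  r_B = 6 − 5 = 1

rB=1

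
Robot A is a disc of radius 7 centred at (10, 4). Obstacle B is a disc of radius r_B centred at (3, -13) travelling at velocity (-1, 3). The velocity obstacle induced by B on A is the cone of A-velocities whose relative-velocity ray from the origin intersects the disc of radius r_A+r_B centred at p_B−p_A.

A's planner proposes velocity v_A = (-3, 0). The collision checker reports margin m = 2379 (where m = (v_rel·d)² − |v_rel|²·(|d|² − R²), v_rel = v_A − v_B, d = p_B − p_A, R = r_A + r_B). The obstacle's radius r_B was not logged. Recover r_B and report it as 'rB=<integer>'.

m = 2379
d = (-7, -17);  v_rel = (-2, -3),  |v_rel|² = 13
v_rel×d = (-2)·(-17) − (-3)·(-7) = 13
since m = R²·13 − 13²:  R² = (169 + 2379) / 13 = 196
R = √196 = 14  ⇒  r_B = 14 − 7 = 7

rB=7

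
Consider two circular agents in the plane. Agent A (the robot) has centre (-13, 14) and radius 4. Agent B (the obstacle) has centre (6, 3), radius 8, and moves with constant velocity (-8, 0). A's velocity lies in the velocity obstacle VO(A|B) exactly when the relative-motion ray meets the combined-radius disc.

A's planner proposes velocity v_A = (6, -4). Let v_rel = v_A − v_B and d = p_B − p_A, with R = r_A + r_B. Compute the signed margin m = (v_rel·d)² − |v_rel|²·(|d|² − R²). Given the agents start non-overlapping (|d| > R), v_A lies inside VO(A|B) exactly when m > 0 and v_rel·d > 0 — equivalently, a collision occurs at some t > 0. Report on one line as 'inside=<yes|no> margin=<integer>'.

d = (19, -11),  |d|² = 482;  R = 4+8 = 12,  c = 482−12² = 338
v_rel = (14, -4),  |v_rel|² = 212;  v_rel·d = (14)·(19) + (-4)·(-11) = 310
212·t² − 620·t + 338 = 0  ⇒  m = 310² − 212·338 = 24444
m = 24444 > 0,  v_rel·d = 310 > 0  ⇒  inside

inside=yes margin=24444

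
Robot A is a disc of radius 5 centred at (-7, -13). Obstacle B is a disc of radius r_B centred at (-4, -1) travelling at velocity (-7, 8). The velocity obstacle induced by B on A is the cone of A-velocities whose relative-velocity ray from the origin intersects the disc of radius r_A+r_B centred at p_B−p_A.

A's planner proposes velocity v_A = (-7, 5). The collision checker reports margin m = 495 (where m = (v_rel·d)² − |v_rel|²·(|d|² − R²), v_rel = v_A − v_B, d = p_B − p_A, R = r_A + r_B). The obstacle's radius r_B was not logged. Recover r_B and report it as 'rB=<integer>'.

m = 495
d = (3, 12);  v_rel = (0, -3),  |v_rel|² = 9
v_rel×d = (0)·(12) − (-3)·(3) = 9
since m = R²·9 − 9²:  R² = (81 + 495) / 9 = 64
R = √64 = 8  ⇒  r_B = 8 − 5 = 3

rB=3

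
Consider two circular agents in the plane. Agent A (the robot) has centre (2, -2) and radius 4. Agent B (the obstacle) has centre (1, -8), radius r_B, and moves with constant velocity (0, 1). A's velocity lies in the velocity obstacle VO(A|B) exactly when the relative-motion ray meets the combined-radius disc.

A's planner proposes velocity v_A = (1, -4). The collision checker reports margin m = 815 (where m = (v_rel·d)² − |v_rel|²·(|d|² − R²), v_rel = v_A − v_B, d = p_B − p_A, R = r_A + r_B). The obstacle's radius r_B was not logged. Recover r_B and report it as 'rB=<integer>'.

m = 815
d = (-1, -6);  v_rel = (1, -5),  |v_rel|² = 26
v_rel×d = (1)·(-6) − (-5)·(-1) = -11
since m = R²·26 − (-11)²:  R² = (121 + 815) / 26 = 36
R = √36 = 6  ⇒  r_B = 6 − 4 = 2

rB=2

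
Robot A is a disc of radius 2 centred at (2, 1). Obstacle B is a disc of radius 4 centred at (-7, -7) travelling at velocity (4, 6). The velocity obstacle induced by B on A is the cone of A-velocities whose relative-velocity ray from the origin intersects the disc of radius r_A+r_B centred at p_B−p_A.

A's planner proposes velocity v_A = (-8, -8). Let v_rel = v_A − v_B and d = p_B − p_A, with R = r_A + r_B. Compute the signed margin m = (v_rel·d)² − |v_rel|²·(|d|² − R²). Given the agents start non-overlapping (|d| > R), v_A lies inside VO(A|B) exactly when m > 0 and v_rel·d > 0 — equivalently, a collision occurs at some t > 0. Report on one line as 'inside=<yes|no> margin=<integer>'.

d = (-9, -8),  |d|² = 145;  R = 2+4 = 6,  c = 145−6² = 109
v_rel = (-12, -14),  |v_rel|² = 340;  v_rel·d = (-12)·(-9) + (-14)·(-8) = 220
340·t² − 440·t + 109 = 0  ⇒  m = 220² − 340·109 = 11340
m = 11340 > 0,  v_rel·d = 220 > 0  ⇒  inside

inside=yes margin=11340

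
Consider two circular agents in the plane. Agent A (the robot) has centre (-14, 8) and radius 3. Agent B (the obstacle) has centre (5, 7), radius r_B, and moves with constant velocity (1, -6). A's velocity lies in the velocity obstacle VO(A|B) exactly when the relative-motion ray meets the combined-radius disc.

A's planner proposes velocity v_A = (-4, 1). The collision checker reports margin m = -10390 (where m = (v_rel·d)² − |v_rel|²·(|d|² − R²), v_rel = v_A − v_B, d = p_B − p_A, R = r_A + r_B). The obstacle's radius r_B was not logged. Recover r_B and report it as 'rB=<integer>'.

m = -10390
d = (19, -1);  v_rel = (-5, 7),  |v_rel|² = 74
v_rel×d = (-5)·(-1) − (7)·(19) = -128
since m = R²·74 − (-128)²:  R² = (16384 + -10390) / 74 = 81
R = √81 = 9  ⇒  r_B = 9 − 3 = 6

rB=6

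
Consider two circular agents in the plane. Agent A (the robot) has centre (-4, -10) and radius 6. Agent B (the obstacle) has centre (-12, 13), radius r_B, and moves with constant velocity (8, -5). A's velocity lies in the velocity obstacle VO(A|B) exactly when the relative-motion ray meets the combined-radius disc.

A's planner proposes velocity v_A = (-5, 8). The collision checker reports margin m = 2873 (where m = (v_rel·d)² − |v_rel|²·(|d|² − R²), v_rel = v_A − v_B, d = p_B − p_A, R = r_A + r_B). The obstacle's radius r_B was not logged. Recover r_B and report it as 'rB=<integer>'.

m = 2873
d = (-8, 23);  v_rel = (-13, 13),  |v_rel|² = 338
v_rel×d = (-13)·(23) − (13)·(-8) = -195
since m = R²·338 − (-195)²:  R² = (38025 + 2873) / 338 = 121
R = √121 = 11  ⇒  r_B = 11 − 6 = 5

rB=5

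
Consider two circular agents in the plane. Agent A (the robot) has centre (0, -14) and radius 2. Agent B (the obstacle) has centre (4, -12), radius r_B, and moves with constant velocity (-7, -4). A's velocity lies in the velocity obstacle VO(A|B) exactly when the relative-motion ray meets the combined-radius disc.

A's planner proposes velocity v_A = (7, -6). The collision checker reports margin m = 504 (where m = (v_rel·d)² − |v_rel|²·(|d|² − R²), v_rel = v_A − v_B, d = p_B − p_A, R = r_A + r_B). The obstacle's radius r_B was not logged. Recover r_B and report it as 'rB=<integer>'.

m = 504
d = (4, 2);  v_rel = (14, -2),  |v_rel|² = 200
v_rel×d = (14)·(2) − (-2)·(4) = 36
since m = R²·200 − 36²:  R² = (1296 + 504) / 200 = 9
R = √9 = 3  ⇒  r_B = 3 − 2 = 1

rB=1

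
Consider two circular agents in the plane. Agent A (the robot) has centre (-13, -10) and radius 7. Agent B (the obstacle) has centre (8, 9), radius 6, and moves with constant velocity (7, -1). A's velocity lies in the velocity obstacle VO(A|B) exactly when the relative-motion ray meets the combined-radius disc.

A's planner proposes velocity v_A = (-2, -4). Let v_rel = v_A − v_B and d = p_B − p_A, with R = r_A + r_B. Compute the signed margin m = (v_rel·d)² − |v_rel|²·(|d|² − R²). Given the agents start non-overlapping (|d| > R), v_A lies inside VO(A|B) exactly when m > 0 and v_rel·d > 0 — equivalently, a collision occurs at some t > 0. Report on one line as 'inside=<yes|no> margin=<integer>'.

d = (21, 19),  |d|² = 802;  R = 7+6 = 13,  c = 802−13² = 633
v_rel = (-9, -3),  |v_rel|² = 90;  v_rel·d = (-9)·(21) + (-3)·(19) = -246
90·t² + 492·t + 633 = 0  ⇒  m = (-246)² − 90·633 = 3546
m = 3546 > 0,  v_rel·d = -246 < 0  ⇒  outside

inside=no margin=3546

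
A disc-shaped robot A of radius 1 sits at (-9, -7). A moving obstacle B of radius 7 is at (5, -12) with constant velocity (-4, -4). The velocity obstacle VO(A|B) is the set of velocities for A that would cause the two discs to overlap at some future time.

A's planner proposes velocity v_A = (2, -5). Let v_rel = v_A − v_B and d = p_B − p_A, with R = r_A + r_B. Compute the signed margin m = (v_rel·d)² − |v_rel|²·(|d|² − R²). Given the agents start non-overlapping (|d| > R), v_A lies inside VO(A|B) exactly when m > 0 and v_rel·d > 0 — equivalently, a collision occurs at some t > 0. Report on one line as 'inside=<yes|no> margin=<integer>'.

d = (14, -5),  |d|² = 221;  R = 1+7 = 8,  c = 221−8² = 157
v_rel = (6, -1),  |v_rel|² = 37;  v_rel·d = (6)·(14) + (-1)·(-5) = 89
37·t² − 178·t + 157 = 0  ⇒  m = 89² − 37·157 = 2112
m = 2112 > 0,  v_rel·d = 89 > 0  ⇒  inside

inside=yes margin=2112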